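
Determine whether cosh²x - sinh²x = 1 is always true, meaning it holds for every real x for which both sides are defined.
Claim: cosh²x - sinh²x = 1.
Reasoning: With cosh(x) = (e^x + e^-x)/2 and sinh(x) = (e^x - e^-x)/2: cosh²x = (e^(2x) + 2 + e^(-2x))/4 and sinh²x = (e^(2x) - 2 + e^(-2x))/4. Subtracting leaves 4/4 = 1.
So the two sides agree for every real x for which both sides are defined.

Conclusion: Yes, this is an identity.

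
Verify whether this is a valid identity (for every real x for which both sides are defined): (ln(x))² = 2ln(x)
Claim: (ln(x))² = 2ln(x).
Test a specific point where both sides are defined: x = 1/2.
LHS = (ln(x))² ≈ 0.4805
RHS = 2ln(x) ≈ -1.3863
Since 0.4805 ≠ -1.3863, the equation fails at this point, so it cannot hold for every real x for which both sides are defined.
2ln(x) equals ln(x²), which is not the same as (ln x)².

Conclusion: No, this is NOT an identity.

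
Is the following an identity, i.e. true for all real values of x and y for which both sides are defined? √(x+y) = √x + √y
No, this is NOT an identity.

Claim: √(x+y) = √x + √y.
Test a specific point where both sides are defined: x = 1, y = 1.
LHS = √(x+y) ≈ 1.4142
RHS = √x + √y ≈ 2.0000
Since 1.4142 ≠ 2.0000, the equation fails at this point, so it cannot hold for all real values of x and y for which both sides are defined.
Squaring the right side gives x + 2√(xy) + y, not x + y.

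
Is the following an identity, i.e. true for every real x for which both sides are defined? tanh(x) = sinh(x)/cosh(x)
Yes, this is an identity.

Claim: tanh(x) = sinh(x)/cosh(x).
Reasoning: tanh(x) is defined as sinh(x)/cosh(x) = (e^x - e^-x)/(e^x + e^-x); cosh(x) ≥ 1 is never zero, so this holds for every real x.
So the two sides agree for every real x for which both sides are defined.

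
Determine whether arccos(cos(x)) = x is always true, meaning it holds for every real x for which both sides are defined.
No, this is NOT an identity.

Claim: arccos(cos(x)) = x.
Test a specific point where both sides are defined: x = -π/3.
LHS = arccos(cos(x)) ≈ 1.0472
RHS = x ≈ -1.0472
Since 1.0472 ≠ -1.0472, the equation fails at this point, so it cannot hold for every real x for which both sides are defined.
arccos only returns values in [0, π], so arccos(cos(x)) = x holds only for x in that interval, not for all real x.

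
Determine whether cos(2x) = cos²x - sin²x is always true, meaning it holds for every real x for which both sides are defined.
Claim: cos(2x) = cos²x - sin²x.
Reasoning: Put y = x in the addition formula cos(x+y) = cos(x)cos(y) - sin(x)sin(y): cos(2x) = cos²x - sin²x.
So the two sides agree for every real x for which both sides are defined.

Conclusion: Yes, this is an identity.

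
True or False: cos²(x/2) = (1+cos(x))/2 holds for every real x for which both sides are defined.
Claim: cos²(x/2) = (1+cos(x))/2.
Reasoning: Use cos(2θ) = 2cos²θ - 1 with θ = x/2: cos(x) = 2cos²(x/2) - 1. Solving for cos²(x/2) gives (1 + cos(x))/2.
So the two sides agree for every real x for which both sides are defined.

Conclusion: True.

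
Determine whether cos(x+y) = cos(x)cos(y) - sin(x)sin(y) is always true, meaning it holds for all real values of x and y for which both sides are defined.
Claim: cos(x+y) = cos(x)cos(y) - sin(x)sin(y).
Reasoning: By Euler's formula e^(i(x+y)) = e^(ix)·e^(iy) = (cos x + i·sin x)(cos y + i·sin y). The real part of the left side is cos(x+y); the real part of the product is cos(x)cos(y) - sin(x)sin(y) (since i·i = -1).
So the two sides agree for all real values of x and y for which both sides are defined.

Conclusion: Yes, this is an identity.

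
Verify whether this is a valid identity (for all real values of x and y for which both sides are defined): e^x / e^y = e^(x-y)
Yes, this is an identity.

Claim: e^x / e^y = e^(x-y).
Reasoning: 1/e^y = e^(-y), so e^x / e^y = e^x · e^(-y) = e^(x + (-y)) = e^(x-y) by the product rule for exponents.
So the two sides agree for all real values of x and y for which both sides are defined.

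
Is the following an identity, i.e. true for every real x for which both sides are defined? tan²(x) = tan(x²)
Claim: tan²(x) = tan(x²).
Test a specific point where both sides are defined: x = π/6.
LHS = tan²(x) ≈ 0.3333
RHS = tan(x²) ≈ 0.2812
Since 0.3333 ≠ 0.2812, the equation fails at this point, so it cannot hold for every real x for which both sides are defined.
tan²(x) means (tan x)², squaring the output; tan(x²) squares the input. These are different functions.

Conclusion: No, this is NOT an identity.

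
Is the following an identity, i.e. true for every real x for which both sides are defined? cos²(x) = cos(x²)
No, this is NOT an identity.

Claim: cos²(x) = cos(x²).
Test a specific point where both sides are defined: x = 2π/3.
LHS = cos²(x) ≈ 0.2500
RHS = cos(x²) ≈ -0.3202
Since 0.2500 ≠ -0.3202, the equation fails at this point, so it cannot hold for every real x for which both sides are defined.
cos²(x) means (cos x)², squaring the output; cos(x²) squares the input. These are different functions.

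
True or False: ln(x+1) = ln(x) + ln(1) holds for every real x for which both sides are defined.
Claim: ln(x+1) = ln(x) + ln(1).
Test a specific point where both sides are defined: x = 1.
LHS = ln(x+1) ≈ 0.6931
RHS = ln(x) + ln(1) ≈ 0.0000
Since 0.6931 ≠ 0.0000, the equation fails at this point, so it cannot hold for every real x for which both sides are defined.
ln(1) = 0, so the right side is just ln(x), which differs from ln(x+1).

Conclusion: False.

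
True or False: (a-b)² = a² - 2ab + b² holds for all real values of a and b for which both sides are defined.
Claim: (a-b)² = a² - 2ab + b².
Reasoning: Expand: (a-b)² = (a-b)(a-b) = a·a - a·b - b·a + b·b = a² - 2ab + b².
So the two sides agree for all real values of a and b for which both sides are defined.

Conclusion: True.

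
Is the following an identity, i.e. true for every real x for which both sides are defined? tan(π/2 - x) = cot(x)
Yes, this is an identity.

Claim: tan(π/2 - x) = cot(x).
Reasoning: tan(π/2 - x) = sin(π/2 - x)/cos(π/2 - x) = cos(x)/sin(x) = cot(x), using the cofunction identities sin(π/2 - x) = cos(x) and cos(π/2 - x) = sin(x).
So the two sides agree for every real x for which both sides are defined.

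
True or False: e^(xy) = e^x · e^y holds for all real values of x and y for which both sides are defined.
False.

Claim: e^(xy) = e^x · e^y.
Test a specific point where both sides are defined: x = 2, y = 1.
LHS = e^(xy) ≈ 7.3891
RHS = e^x · e^y ≈ 20.0855
Since 7.3891 ≠ 20.0855, the equation fails at this point, so it cannot hold for all real values of x and y for which both sides are defined.
e^x · e^y = e^(x+y), not e^(xy).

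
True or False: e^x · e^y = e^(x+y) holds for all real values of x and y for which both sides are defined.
True.

Claim: e^x · e^y = e^(x+y).
Reasoning: This is the law of exponents for a common base: multiplying powers adds exponents. E.g. from the series, (Σ x^j/j!)(Σ y^k/k!) = Σ_m (Σ_{j+k=m} x^j y^k/(j!k!)) = Σ_m (x+y)^m/m! by the binomial theorem.
So the two sides agree for all real values of x and y for which both sides are defined.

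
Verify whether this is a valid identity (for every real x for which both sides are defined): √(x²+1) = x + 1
Claim: √(x²+1) = x + 1.
Test a specific point where both sides are defined: x = -1.
LHS = √(x²+1) ≈ 1.4142
RHS = x + 1 ≈ 0.0000
Since 1.4142 ≠ 0.0000, the equation fails at this point, so it cannot hold for every real x for which both sides are defined.
(x+1)² = x² + 2x + 1 ≠ x² + 1 unless x = 0.

Conclusion: No, this is NOT an identity.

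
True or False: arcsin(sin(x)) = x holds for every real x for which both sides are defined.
Claim: arcsin(sin(x)) = x.
Test a specific point where both sides are defined: x = 3π/4.
LHS = arcsin(sin(x)) ≈ 0.7854
RHS = x ≈ 2.3562
Since 0.7854 ≠ 2.3562, the equation fails at this point, so it cannot hold for every real x for which both sides are defined.
arcsin only returns values in [-π/2, π/2], so arcsin(sin(x)) = x holds only for x in that interval, not for all real x.

Conclusion: False.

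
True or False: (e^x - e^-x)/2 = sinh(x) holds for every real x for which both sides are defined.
Claim: (e^x - e^-x)/2 = sinh(x).
Reasoning: This is exactly the definition of the hyperbolic sine: sinh(x) := (e^x - e^-x)/2.
So the two sides agree for every real x for which both sides are defined.

Conclusion: True.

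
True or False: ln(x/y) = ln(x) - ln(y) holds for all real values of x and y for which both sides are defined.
Claim: ln(x/y) = ln(x) - ln(y).
Reasoning: Both sides are simultaneously defined only when x, y > 0. Write x = e^p, y = e^q. Then x/y = e^(p-q), so ln(x/y) = p - q = ln(x) - ln(y).
So the two sides agree for all real values of x and y for which both sides are defined.

Conclusion: True.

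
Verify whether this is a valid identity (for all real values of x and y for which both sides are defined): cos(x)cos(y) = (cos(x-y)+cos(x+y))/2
Claim: cos(x)cos(y) = (cos(x-y)+cos(x+y))/2.
Reasoning: cos(x-y) = cos(x)cos(y) + sin(x)sin(y) and cos(x+y) = cos(x)cos(y) - sin(x)sin(y). Adding, cos(x-y) + cos(x+y) = 2cos(x)cos(y); divide by 2.
So the two sides agree for all real values of x and y for which both sides are defined.

Conclusion: Yes, this is an identity.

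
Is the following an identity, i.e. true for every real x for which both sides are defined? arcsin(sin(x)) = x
Claim: arcsin(sin(x)) = x.
Test a specific point where both sides are defined: x = 3π/4.
LHS = arcsin(sin(x)) ≈ 0.7854
RHS = x ≈ 2.3562
Since 0.7854 ≠ 2.3562, the equation fails at this point, so it cannot hold for every real x for which both sides are defined.
arcsin only returns values in [-π/2, π/2], so arcsin(sin(x)) = x holds only for x in that interval, not for all real x.

Conclusion: No, this is NOT an identity.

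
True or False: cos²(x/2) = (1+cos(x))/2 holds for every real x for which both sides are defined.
True.

Claim: cos²(x/2) = (1+cos(x))/2.
Reasoning: Use cos(2θ) = 2cos²θ - 1 with θ = x/2: cos(x) = 2cos²(x/2) - 1. Solving for cos²(x/2) gives (1 + cos(x))/2.
So the two sides agree for every real x for which both sides are defined.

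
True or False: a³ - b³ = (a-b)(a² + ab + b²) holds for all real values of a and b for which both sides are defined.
True.

Claim: a³ - b³ = (a-b)(a² + ab + b²).
Reasoning: Expand the right side: (a-b)(a² + ab + b²) = a³ + a²b + ab² - a²b - ab² - b³ = a³ - b³ (the middle terms cancel in pairs).
So the two sides agree for all real values of a and b for which both sides are defined.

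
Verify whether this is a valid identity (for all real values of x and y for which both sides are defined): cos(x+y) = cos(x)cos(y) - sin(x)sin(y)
Claim: cos(x+y) = cos(x)cos(y) - sin(x)sin(y).
Reasoning: By Euler's formula e^(i(x+y)) = e^(ix)·e^(iy) = (cos x + i·sin x)(cos y + i·sin y). The real part of the left side is cos(x+y); the real part of the product is cos(x)cos(y) - sin(x)sin(y) (since i·i = -1).
So the two sides agree for all real values of x and y for which both sides are defined.

Conclusion: Yes, this is an identity.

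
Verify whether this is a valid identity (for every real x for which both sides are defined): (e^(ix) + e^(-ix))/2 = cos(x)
Claim: (e^(ix) + e^(-ix))/2 = cos(x).
Reasoning: By Euler's formula e^(ix) = cos(x) + i·sin(x) and e^(-ix) = cos(x) - i·sin(x). Adding cancels the sine terms: e^(ix) + e^(-ix) = 2cos(x); divide by 2.
So the two sides agree for every real x for which both sides are defined.

Conclusion: Yes, this is an identity.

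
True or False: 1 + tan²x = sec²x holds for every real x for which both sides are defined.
Claim: 1 + tan²x = sec²x.
Reasoning: Start from sin²x + cos²x = 1 and divide every term by cos²x (allowed wherever tan x and sec x are defined): tan²x + 1 = 1/cos²x = sec²x.
So the two sides agree for every real x for which both sides are defined.

Conclusion: True.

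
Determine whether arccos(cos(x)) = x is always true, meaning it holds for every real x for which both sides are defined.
Claim: arccos(cos(x)) = x.
Test a specific point where both sides are defined: x = -π/2.
LHS = arccos(cos(x)) ≈ 1.5708
RHS = x ≈ -1.5708
Since 1.5708 ≠ -1.5708, the equation fails at this point, so it cannot hold for every real x for which both sides are defined.
arccos only returns values in [0, π], so arccos(cos(x)) = x holds only for x in that interval, not for all real x.

Conclusion: No, this is NOT an identity.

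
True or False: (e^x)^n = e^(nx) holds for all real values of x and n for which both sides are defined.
Claim: (e^x)^n = e^(nx).
Reasoning: e^x is a positive real number, and for a positive base B and real exponent n, B^n = e^(n·ln B). With B = e^x, ln B = x, so (e^x)^n = e^(n·x).
So the two sides agree for all real values of x and n for which both sides are defined.

Conclusion: True.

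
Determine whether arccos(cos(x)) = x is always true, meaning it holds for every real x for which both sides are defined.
Claim: arccos(cos(x)) = x.
Test a specific point where both sides are defined: x = -π/6.
LHS = arccos(cos(x)) ≈ 0.5236
RHS = x ≈ -0.5236
Since 0.5236 ≠ -0.5236, the equation fails at this point, so it cannot hold for every real x for which both sides are defined.
arccos only returns values in [0, π], so arccos(cos(x)) = x holds only for x in that interval, not for all real x.

Conclusion: No, this is NOT an identity.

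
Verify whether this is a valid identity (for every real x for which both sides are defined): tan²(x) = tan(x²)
Claim: tan²(x) = tan(x²).
Test a specific point where both sides are defined: x = 2π/3.
LHS = tan²(x) ≈ 3.0000
RHS = tan(x²) ≈ 2.9590
Since 3.0000 ≠ 2.9590, the equation fails at this point, so it cannot hold for every real x for which both sides are defined.
tan²(x) means (tan x)², squaring the output; tan(x²) squares the input. These are different functions.

Conclusion: No, this is NOT an identity.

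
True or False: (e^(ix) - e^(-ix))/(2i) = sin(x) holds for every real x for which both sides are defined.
Claim: (e^(ix) - e^(-ix))/(2i) = sin(x).
Reasoning: By Euler's formula e^(ix) = cos(x) + i·sin(x) and e^(-ix) = cos(x) - i·sin(x). Subtracting cancels the cosine terms: e^(ix) - e^(-ix) = 2i·sin(x); divide by 2i.
So the two sides agree for every real x for which both sides are defined.

Conclusion: True.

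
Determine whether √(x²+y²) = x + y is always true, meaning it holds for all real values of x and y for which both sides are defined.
Claim: √(x²+y²) = x + y.
Test a specific point where both sides are defined: x = -2, y = 1.
LHS = √(x²+y²) ≈ 2.2361
RHS = x + y ≈ -1.0000
Since 2.2361 ≠ -1.0000, the equation fails at this point, so it cannot hold for all real values of x and y for which both sides are defined.
(x+y)² = x² + 2xy + y², not x² + y², so the square root does not split this way.

Conclusion: No, this is NOT an identity.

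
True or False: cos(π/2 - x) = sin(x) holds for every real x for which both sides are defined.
True.

Claim: cos(π/2 - x) = sin(x).
Reasoning: Use cos(u - v) = cos(u)cos(v) + sin(u)sin(v) with u = π/2, v = x: cos(π/2)cos(x) + sin(π/2)sin(x) = 0·cos(x) + 1·sin(x) = sin(x).
So the two sides agree for every real x for which both sides are defined.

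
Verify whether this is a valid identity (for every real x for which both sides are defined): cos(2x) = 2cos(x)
Claim: cos(2x) = 2cos(x).
Test a specific point where both sides are defined: x = π/2.
LHS = cos(2x) ≈ -1.0000
RHS = 2cos(x) ≈ 0.0000
Since -1.0000 ≠ 0.0000, the equation fails at this point, so it cannot hold for every real x for which both sides are defined.
The correct double-angle formula is cos(2x) = cos²x - sin²x.

Conclusion: No, this is NOT an identity.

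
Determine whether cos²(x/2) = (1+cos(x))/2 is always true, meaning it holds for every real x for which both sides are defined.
Yes, this is an identity.

Claim: cos²(x/2) = (1+cos(x))/2.
Reasoning: Use cos(2θ) = 2cos²θ - 1 with θ = x/2: cos(x) = 2cos²(x/2) - 1. Solving for cos²(x/2) gives (1 + cos(x))/2.
So the two sides agree for every real x for which both sides are defined.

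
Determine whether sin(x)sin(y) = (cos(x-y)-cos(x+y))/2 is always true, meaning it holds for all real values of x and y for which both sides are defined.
Yes, this is an identity.

Claim: sin(x)sin(y) = (cos(x-y)-cos(x+y))/2.
Reasoning: cos(x-y) = cos(x)cos(y) + sin(x)sin(y) and cos(x+y) = cos(x)cos(y) - sin(x)sin(y). Subtracting, cos(x-y) - cos(x+y) = 2sin(x)sin(y); divide by 2.
So the two sides agree for all real values of x and y for which both sides are defined.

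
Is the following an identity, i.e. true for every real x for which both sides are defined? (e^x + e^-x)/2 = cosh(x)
Claim: (e^x + e^-x)/2 = cosh(x).
Reasoning: This is exactly the definition of the hyperbolic cosine: cosh(x) := (e^x + e^-x)/2.
So the two sides agree for every real x for which both sides are defined.

Conclusion: Yes, this is an identity.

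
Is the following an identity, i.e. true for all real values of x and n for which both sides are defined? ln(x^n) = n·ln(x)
Claim: ln(x^n) = n·ln(x).
Reasoning: The right side requires x > 0. For x > 0, x^n = (e^(ln x))^n = e^(n·ln x), so taking ln of both sides gives ln(x^n) = n·ln(x).
So the two sides agree for all real values of x and n for which both sides are defined.

Conclusion: Yes, this is an identity.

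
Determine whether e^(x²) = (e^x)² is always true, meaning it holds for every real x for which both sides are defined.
No, this is NOT an identity.

Claim: e^(x²) = (e^x)².
Test a specific point where both sides are defined: x = 3/2.
LHS = e^(x²) ≈ 9.4877
RHS = (e^x)² ≈ 20.0855
Since 9.4877 ≠ 20.0855, the equation fails at this point, so it cannot hold for every real x for which both sides are defined.
(e^x)² = e^(2x), and 2x ≠ x² in general.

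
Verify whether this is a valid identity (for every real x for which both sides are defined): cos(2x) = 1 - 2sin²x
Claim: cos(2x) = 1 - 2sin²x.
Reasoning: cos(2x) = cos²x - sin²x. Replace cos²x by 1 - sin²x: (1 - sin²x) - sin²x = 1 - 2sin²x.
So the two sides agree for every real x for which both sides are defined.

Conclusion: Yes, this is an identity.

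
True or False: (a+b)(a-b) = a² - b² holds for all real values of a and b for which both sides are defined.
True.

Claim: (a+b)(a-b) = a² - b².
Reasoning: Expand: (a+b)(a-b) = a² - ab + ba - b² = a² - b² (the cross terms cancel).
So the two sides agree for all real values of a and b for which both sides are defined.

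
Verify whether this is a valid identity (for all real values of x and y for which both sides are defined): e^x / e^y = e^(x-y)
Claim: e^x / e^y = e^(x-y).
Reasoning: 1/e^y = e^(-y), so e^x / e^y = e^x · e^(-y) = e^(x + (-y)) = e^(x-y) by the product rule for exponents.
So the two sides agree for all real values of x and y for which both sides are defined.

Conclusion: Yes, this is an identity.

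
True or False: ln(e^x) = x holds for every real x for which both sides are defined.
True.

Claim: ln(e^x) = x.
Reasoning: ln is the inverse of the exponential: ln(e^x) asks for the exponent p with e^p = e^x, and since e^p is one-to-one that exponent is p = x.
So the two sides agree for every real x for which both sides are defined.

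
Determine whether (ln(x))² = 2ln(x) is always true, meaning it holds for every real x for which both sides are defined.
Claim: (ln(x))² = 2ln(x).
Test a specific point where both sides are defined: x = 5.
LHS = (ln(x))² ≈ 2.5903
RHS = 2ln(x) ≈ 3.2189
Since 2.5903 ≠ 3.2189, the equation fails at this point, so it cannot hold for every real x for which both sides are defined.
2ln(x) equals ln(x²), which is not the same as (ln x)².

Conclusion: No, this is NOT an identity.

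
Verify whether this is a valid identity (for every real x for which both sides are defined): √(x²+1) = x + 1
Claim: √(x²+1) = x + 1.
Test a specific point where both sides are defined: x = 2.
LHS = √(x²+1) ≈ 2.2361
RHS = x + 1 ≈ 3.0000
Since 2.2361 ≠ 3.0000, the equation fails at this point, so it cannot hold for every real x for which both sides are defined.
(x+1)² = x² + 2x + 1 ≠ x² + 1 unless x = 0.

Conclusion: No, this is NOT an identity.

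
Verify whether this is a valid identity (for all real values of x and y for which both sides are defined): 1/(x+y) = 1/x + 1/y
No, this is NOT an identity.

Claim: 1/(x+y) = 1/x + 1/y.
Test a specific point where both sides are defined: x = 3/2, y = 1.
LHS = 1/(x+y) ≈ 0.4000
RHS = 1/x + 1/y ≈ 1.6667
Since 0.4000 ≠ 1.6667, the equation fails at this point, so it cannot hold for all real values of x and y for which both sides are defined.
1/x + 1/y = (x+y)/(xy), which is not 1/(x+y).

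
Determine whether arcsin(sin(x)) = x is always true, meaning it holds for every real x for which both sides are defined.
No, this is NOT an identity.

Claim: arcsin(sin(x)) = x.
Test a specific point where both sides are defined: x = 2π/3.
LHS = arcsin(sin(x)) ≈ 1.0472
RHS = x ≈ 2.0944
Since 1.0472 ≠ 2.0944, the equation fails at this point, so it cannot hold for every real x for which both sides are defined.
arcsin only returns values in [-π/2, π/2], so arcsin(sin(x)) = x holds only for x in that interval, not for all real x.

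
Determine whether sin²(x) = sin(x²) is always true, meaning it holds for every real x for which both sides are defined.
Claim: sin²(x) = sin(x²).
Test a specific point where both sides are defined: x = -π/2.
LHS = sin²(x) ≈ 1.0000
RHS = sin(x²) ≈ 0.6243
Since 1.0000 ≠ 0.6243, the equation fails at this point, so it cannot hold for every real x for which both sides are defined.
sin²(x) means (sin x)², squaring the output; sin(x²) squares the input. These are different functions.

Conclusion: No, this is NOT an identity.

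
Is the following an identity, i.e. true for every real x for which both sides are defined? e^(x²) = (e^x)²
Claim: e^(x²) = (e^x)².
Test a specific point where both sides are defined: x = -3.
LHS = e^(x²) ≈ 8103.0839
RHS = (e^x)² ≈ 0.0025
Since 8103.0839 ≠ 0.0025, the equation fails at this point, so it cannot hold for every real x for which both sides are defined.
(e^x)² = e^(2x), and 2x ≠ x² in general.

Conclusion: No, this is NOT an identity.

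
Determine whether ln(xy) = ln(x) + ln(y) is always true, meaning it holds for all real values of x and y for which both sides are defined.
Yes, this is an identity.

Claim: ln(xy) = ln(x) + ln(y).
Reasoning: Both sides are simultaneously defined only when x, y > 0. Write x = e^p, y = e^q (p = ln x, q = ln y). Then xy = e^p · e^q = e^(p+q), so ln(xy) = p + q = ln(x) + ln(y).
So the two sides agree for all real values of x and y for which both sides are defined.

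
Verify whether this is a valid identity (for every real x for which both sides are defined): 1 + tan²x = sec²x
Claim: 1 + tan²x = sec²x.
Reasoning: Start from sin²x + cos²x = 1 and divide every term by cos²x (allowed wherever tan x and sec x are defined): tan²x + 1 = 1/cos²x = sec²x.
So the two sides agree for every real x for which both sides are defined.

Conclusion: Yes, this is an identity.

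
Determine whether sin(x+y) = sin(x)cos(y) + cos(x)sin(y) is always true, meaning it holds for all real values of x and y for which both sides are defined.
Claim: sin(x+y) = sin(x)cos(y) + cos(x)sin(y).
Reasoning: By Euler's formula e^(i(x+y)) = e^(ix)·e^(iy) = (cos x + i·sin x)(cos y + i·sin y). The imaginary part of the left side is sin(x+y); the imaginary part of the product is sin(x)cos(y) + cos(x)sin(y).
So the two sides agree for all real values of x and y for which both sides are defined.

Conclusion: Yes, this is an identity.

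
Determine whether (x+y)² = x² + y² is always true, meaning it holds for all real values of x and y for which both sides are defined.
Claim: (x+y)² = x² + y².
Test a specific point where both sides are defined: x = 1, y = 1/2.
LHS = (x+y)² ≈ 2.2500
RHS = x² + y² ≈ 1.2500
Since 2.2500 ≠ 1.2500, the equation fails at this point, so it cannot hold for all real values of x and y for which both sides are defined.
The correct expansion is (x+y)² = x² + 2xy + y²; the cross term 2xy is missing.

Conclusion: No, this is NOT an identity.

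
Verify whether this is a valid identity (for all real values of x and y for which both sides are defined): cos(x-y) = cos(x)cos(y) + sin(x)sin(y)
Claim: cos(x-y) = cos(x)cos(y) + sin(x)sin(y).
Reasoning: Replace y by -y in cos(x+y) = cos(x)cos(y) - sin(x)sin(y) and use cos(-y) = cos(y), sin(-y) = -sin(y): cos(x-y) = cos(x)cos(y) + sin(x)sin(y).
So the two sides agree for all real values of x and y for which both sides are defined.

Conclusion: Yes, this is an identity.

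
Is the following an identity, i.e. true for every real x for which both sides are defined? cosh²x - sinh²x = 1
Claim: cosh²x - sinh²x = 1.
Reasoning: With cosh(x) = (e^x + e^-x)/2 and sinh(x) = (e^x - e^-x)/2: cosh²x = (e^(2x) + 2 + e^(-2x))/4 and sinh²x = (e^(2x) - 2 + e^(-2x))/4. Subtracting leaves 4/4 = 1.
So the two sides agree for every real x for which both sides are defined.

Conclusion: Yes, this is an identity.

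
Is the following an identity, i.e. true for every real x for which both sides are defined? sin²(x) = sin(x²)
No, this is NOT an identity.

Claim: sin²(x) = sin(x²).
Test a specific point where both sides are defined: x = π/2.
LHS = sin²(x) ≈ 1.0000
RHS = sin(x²) ≈ 0.6243
Since 1.0000 ≠ 0.6243, the equation fails at this point, so it cannot hold for every real x for which both sides are defined.
sin²(x) means (sin x)², squaring the output; sin(x²) squares the input. These are different functions.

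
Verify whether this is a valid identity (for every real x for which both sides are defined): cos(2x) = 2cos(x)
No, this is NOT an identity.

Claim: cos(2x) = 2cos(x).
Test a specific point where both sides are defined: x = π/3.
LHS = cos(2x) ≈ -0.5000
RHS = 2cos(x) ≈ 1.0000
Since -0.5000 ≠ 1.0000, the equation fails at this point, so it cannot hold for every real x for which both sides are defined.
The correct double-angle formula is cos(2x) = cos²x - sin²x.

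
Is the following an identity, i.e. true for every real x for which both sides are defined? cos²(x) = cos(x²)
No, this is NOT an identity.

Claim: cos²(x) = cos(x²).
Test a specific point where both sides are defined: x = -π/6.
LHS = cos²(x) ≈ 0.7500
RHS = cos(x²) ≈ 0.9627
Since 0.7500 ≠ 0.9627, the equation fails at this point, so it cannot hold for every real x for which both sides are defined.
cos²(x) means (cos x)², squaring the output; cos(x²) squares the input. These are different functions.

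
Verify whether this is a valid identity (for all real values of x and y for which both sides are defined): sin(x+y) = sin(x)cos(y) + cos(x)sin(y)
Yes, this is an identity.

Claim: sin(x+y) = sin(x)cos(y) + cos(x)sin(y).
Reasoning: By Euler's formula e^(i(x+y)) = e^(ix)·e^(iy) = (cos x + i·sin x)(cos y + i·sin y). The imaginary part of the left side is sin(x+y); the imaginary part of the product is sin(x)cos(y) + cos(x)sin(y).
So the two sides agree for all real values of x and y for which both sides are defined.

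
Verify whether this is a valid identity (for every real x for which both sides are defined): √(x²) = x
Claim: √(x²) = x.
Test a specific point where both sides are defined: x = -2.
LHS = √(x²) ≈ 2.0000
RHS = x ≈ -2.0000
Since 2.0000 ≠ -2.0000, the equation fails at this point, so it cannot hold for every real x for which both sides are defined.
√(x²) = |x|, which differs from x whenever x < 0 (both sides are defined for every real x).

Conclusion: No, this is NOT an identity.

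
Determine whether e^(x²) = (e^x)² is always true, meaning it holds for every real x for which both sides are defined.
Claim: e^(x²) = (e^x)².
Test a specific point where both sides are defined: x = 3/2.
LHS = e^(x²) ≈ 9.4877
RHS = (e^x)² ≈ 20.0855
Since 9.4877 ≠ 20.0855, the equation fails at this point, so it cannot hold for every real x for which both sides are defined.
(e^x)² = e^(2x), and 2x ≠ x² in general.

Conclusion: No, this is NOT an identity.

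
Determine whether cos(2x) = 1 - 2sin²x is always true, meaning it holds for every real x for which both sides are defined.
Yes, this is an identity.

Claim: cos(2x) = 1 - 2sin²x.
Reasoning: cos(2x) = cos²x - sin²x. Replace cos²x by 1 - sin²x: (1 - sin²x) - sin²x = 1 - 2sin²x.
So the two sides agree for every real x for which both sides are defined.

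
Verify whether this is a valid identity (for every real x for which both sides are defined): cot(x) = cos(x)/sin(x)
Yes, this is an identity.

Claim: cot(x) = cos(x)/sin(x).
Reasoning: cot(x) is defined as 1/tan(x) = 1/(sin(x)/cos(x)) = cos(x)/sin(x), wherever sin(x) ≠ 0.
So the two sides agree for every real x for which both sides are defined.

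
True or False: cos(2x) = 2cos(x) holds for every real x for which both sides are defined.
False.

Claim: cos(2x) = 2cos(x).
Test a specific point where both sides are defined: x = π/2.
LHS = cos(2x) ≈ -1.0000
RHS = 2cos(x) ≈ 0.0000
Since -1.0000 ≠ 0.0000, the equation fails at this point, so it cannot hold for every real x for which both sides are defined.
The correct double-angle formula is cos(2x) = cos²x - sin²x.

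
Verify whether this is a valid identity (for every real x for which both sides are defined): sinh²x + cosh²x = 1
Claim: sinh²x + cosh²x = 1.
Test a specific point where both sides are defined: x = -2.
LHS = sinh²x + cosh²x ≈ 27.3082
RHS = 1 ≈ 1.0000
Since 27.3082 ≠ 1.0000, the equation fails at this point, so it cannot hold for every real x for which both sides are defined.
The correct hyperbolic identity is cosh²x - sinh²x = 1 (a difference); the sum sinh²x + cosh²x equals cosh(2x).

Conclusion: No, this is NOT an identity.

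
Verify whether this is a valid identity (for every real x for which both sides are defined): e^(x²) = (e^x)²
No, this is NOT an identity.

Claim: e^(x²) = (e^x)².
Test a specific point where both sides are defined: x = 3.
LHS = e^(x²) ≈ 8103.0839
RHS = (e^x)² ≈ 403.4288
Since 8103.0839 ≠ 403.4288, the equation fails at this point, so it cannot hold for every real x for which both sides are defined.
(e^x)² = e^(2x), and 2x ≠ x² in general.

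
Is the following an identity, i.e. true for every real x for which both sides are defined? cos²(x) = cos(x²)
Claim: cos²(x) = cos(x²).
Test a specific point where both sides are defined: x = π/4.
LHS = cos²(x) ≈ 0.5000
RHS = cos(x²) ≈ 0.8157
Since 0.5000 ≠ 0.8157, the equation fails at this point, so it cannot hold for every real x for which both sides are defined.
cos²(x) means (cos x)², squaring the output; cos(x²) squares the input. These are different functions.

Conclusion: No, this is NOT an identity.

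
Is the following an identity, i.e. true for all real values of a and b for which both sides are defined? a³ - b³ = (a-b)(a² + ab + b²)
Yes, this is an identity.

Claim: a³ - b³ = (a-b)(a² + ab + b²).
Reasoning: Expand the right side: (a-b)(a² + ab + b²) = a³ + a²b + ab² - a²b - ab² - b³ = a³ - b³ (the middle terms cancel in pairs).
So the two sides agree for all real values of a and b for which both sides are defined.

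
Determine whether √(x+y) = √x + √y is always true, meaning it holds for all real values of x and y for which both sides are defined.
Claim: √(x+y) = √x + √y.
Test a specific point where both sides are defined: x = 5, y = 1.
LHS = √(x+y) ≈ 2.4495
RHS = √x + √y ≈ 3.2361
Since 2.4495 ≠ 3.2361, the equation fails at this point, so it cannot hold for all real values of x and y for which both sides are defined.
Squaring the right side gives x + 2√(xy) + y, not x + y.

Conclusion: No, this is NOT an identity.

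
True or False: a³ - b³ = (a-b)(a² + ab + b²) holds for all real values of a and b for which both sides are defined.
True.

Claim: a³ - b³ = (a-b)(a² + ab + b²).
Reasoning: Expand the right side: (a-b)(a² + ab + b²) = a³ + a²b + ab² - a²b - ab² - b³ = a³ - b³ (the middle terms cancel in pairs).
So the two sides agree for all real values of a and b for which both sides are defined.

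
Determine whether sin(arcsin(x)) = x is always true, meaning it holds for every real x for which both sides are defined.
Claim: sin(arcsin(x)) = x.
Reasoning: For -1 ≤ x ≤ 1 (where arcsin is defined), arcsin(x) is by definition an angle whose sine equals x. Taking the sine of that angle returns x. (Note the other order, arcsin(sin x) = x, is NOT an identity.)
So the two sides agree for every real x for which both sides are defined.

Conclusion: Yes, this is an identity.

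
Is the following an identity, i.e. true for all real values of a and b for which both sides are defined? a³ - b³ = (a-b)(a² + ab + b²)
Claim: a³ - b³ = (a-b)(a² + ab + b²).
Reasoning: Expand the right side: (a-b)(a² + ab + b²) = a³ + a²b + ab² - a²b - ab² - b³ = a³ - b³ (the middle terms cancel in pairs).
So the two sides agree for all real values of a and b for which both sides are defined.

Conclusion: Yes, this is an identity.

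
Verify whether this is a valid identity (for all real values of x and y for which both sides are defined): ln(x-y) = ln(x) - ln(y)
Claim: ln(x-y) = ln(x) - ln(y).
Test a specific point where both sides are defined: x = 1, y = 1/2.
LHS = ln(x-y) ≈ -0.6931
RHS = ln(x) - ln(y) ≈ 0.6931
Since -0.6931 ≠ 0.6931, the equation fails at this point, so it cannot hold for all real values of x and y for which both sides are defined.
ln(x) - ln(y) = ln(x/y), not ln(x-y).

Conclusion: No, this is NOT an identity.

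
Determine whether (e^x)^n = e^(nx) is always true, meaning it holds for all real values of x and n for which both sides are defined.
Claim: (e^x)^n = e^(nx).
Reasoning: e^x is a positive real number, and for a positive base B and real exponent n, B^n = e^(n·ln B). With B = e^x, ln B = x, so (e^x)^n = e^(n·x).
So the two sides agree for all real values of x and n for which both sides are defined.

Conclusion: Yes, this is an identity.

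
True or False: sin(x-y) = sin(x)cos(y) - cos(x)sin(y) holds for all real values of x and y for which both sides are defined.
Claim: sin(x-y) = sin(x)cos(y) - cos(x)sin(y).
Reasoning: Replace y by -y in sin(x+y) = sin(x)cos(y) + cos(x)sin(y) and use cos(-y) = cos(y), sin(-y) = -sin(y): sin(x-y) = sin(x)cos(y) - cos(x)sin(y).
So the two sides agree for all real values of x and y for which both sides are defined.

Conclusion: True.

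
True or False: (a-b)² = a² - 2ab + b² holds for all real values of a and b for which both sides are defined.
Claim: (a-b)² = a² - 2ab + b².
Reasoning: Expand: (a-b)² = (a-b)(a-b) = a·a - a·b - b·a + b·b = a² - 2ab + b².
So the two sides agree for all real values of a and b for which both sides are defined.

Conclusion: True.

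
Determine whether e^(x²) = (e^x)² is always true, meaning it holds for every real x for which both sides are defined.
No, this is NOT an identity.

Claim: e^(x²) = (e^x)².
Test a specific point where both sides are defined: x = 1/2.
LHS = e^(x²) ≈ 1.2840
RHS = (e^x)² ≈ 2.7183
Since 1.2840 ≠ 2.7183, the equation fails at this point, so it cannot hold for every real x for which both sides are defined.
(e^x)² = e^(2x), and 2x ≠ x² in general.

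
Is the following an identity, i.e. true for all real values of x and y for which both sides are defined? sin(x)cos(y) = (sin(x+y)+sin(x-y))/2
Yes, this is an identity.

Claim: sin(x)cos(y) = (sin(x+y)+sin(x-y))/2.
Reasoning: sin(x+y) = sin(x)cos(y) + cos(x)sin(y) and sin(x-y) = sin(x)cos(y) - cos(x)sin(y). Adding, sin(x+y) + sin(x-y) = 2sin(x)cos(y); divide by 2.
So the two sides agree for all real values of x and y for which both sides are defined.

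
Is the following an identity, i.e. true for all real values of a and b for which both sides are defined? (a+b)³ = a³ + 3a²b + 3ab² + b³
Claim: (a+b)³ = a³ + 3a²b + 3ab² + b³.
Reasoning: (a+b)³ = (a+b)(a+b)² = (a+b)(a² + 2ab + b²) = a³ + 2a²b + ab² + a²b + 2ab² + b³ = a³ + 3a²b + 3ab² + b³.
So the two sides agree for all real values of a and b for which both sides are defined.

Conclusion: Yes, this is an identity.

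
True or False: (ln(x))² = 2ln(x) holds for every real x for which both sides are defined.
Claim: (ln(x))² = 2ln(x).
Test a specific point where both sides are defined: x = 3/2.
LHS = (ln(x))² ≈ 0.1644
RHS = 2ln(x) ≈ 0.8109
Since 0.1644 ≠ 0.8109, the equation fails at this point, so it cannot hold for every real x for which both sides are defined.
2ln(x) equals ln(x²), which is not the same as (ln x)².

Conclusion: False.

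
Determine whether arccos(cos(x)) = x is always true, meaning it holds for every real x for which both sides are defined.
Claim: arccos(cos(x)) = x.
Test a specific point where both sides are defined: x = -π/3.
LHS = arccos(cos(x)) ≈ 1.0472
RHS = x ≈ -1.0472
Since 1.0472 ≠ -1.0472, the equation fails at this point, so it cannot hold for every real x for which both sides are defined.
arccos only returns values in [0, π], so arccos(cos(x)) = x holds only for x in that interval, not for all real x.

Conclusion: No, this is NOT an identity.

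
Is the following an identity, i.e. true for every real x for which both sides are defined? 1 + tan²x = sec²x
Claim: 1 + tan²x = sec²x.
Reasoning: Start from sin²x + cos²x = 1 and divide every term by cos²x (allowed wherever tan x and sec x are defined): tan²x + 1 = 1/cos²x = sec²x.
So the two sides agree for every real x for which both sides are defined.

Conclusion: Yes, this is an identity.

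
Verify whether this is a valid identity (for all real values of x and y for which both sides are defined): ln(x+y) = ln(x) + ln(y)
Claim: ln(x+y) = ln(x) + ln(y).
Test a specific point where both sides are defined: x = 4, y = 1/2.
LHS = ln(x+y) ≈ 1.5041
RHS = ln(x) + ln(y) ≈ 0.6931
Since 1.5041 ≠ 0.6931, the equation fails at this point, so it cannot hold for all real values of x and y for which both sides are defined.
ln(x) + ln(y) = ln(xy), not ln(x+y).

Conclusion: No, this is NOT an identity.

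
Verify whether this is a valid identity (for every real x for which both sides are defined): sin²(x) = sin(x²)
No, this is NOT an identity.

Claim: sin²(x) = sin(x²).
Test a specific point where both sides are defined: x = π/6.
LHS = sin²(x) ≈ 0.2500
RHS = sin(x²) ≈ 0.2707
Since 0.2500 ≠ 0.2707, the equation fails at this point, so it cannot hold for every real x for which both sides are defined.
sin²(x) means (sin x)², squaring the output; sin(x²) squares the input. These are different functions.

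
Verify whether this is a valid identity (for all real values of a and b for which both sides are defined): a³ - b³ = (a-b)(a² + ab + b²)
Yes, this is an identity.

Claim: a³ - b³ = (a-b)(a² + ab + b²).
Reasoning: Expand the right side: (a-b)(a² + ab + b²) = a³ + a²b + ab² - a²b - ab² - b³ = a³ - b³ (the middle terms cancel in pairs).
So the two sides agree for all real values of a and b for which both sides are defined.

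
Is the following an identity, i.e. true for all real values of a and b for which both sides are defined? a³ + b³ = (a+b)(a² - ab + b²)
Yes, this is an identity.

Claim: a³ + b³ = (a+b)(a² - ab + b²).
Reasoning: Expand the right side: (a+b)(a² - ab + b²) = a³ - a²b + ab² + a²b - ab² + b³ = a³ + b³ (the middle terms cancel in pairs).
So the two sides agree for all real values of a and b for which both sides are defined.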